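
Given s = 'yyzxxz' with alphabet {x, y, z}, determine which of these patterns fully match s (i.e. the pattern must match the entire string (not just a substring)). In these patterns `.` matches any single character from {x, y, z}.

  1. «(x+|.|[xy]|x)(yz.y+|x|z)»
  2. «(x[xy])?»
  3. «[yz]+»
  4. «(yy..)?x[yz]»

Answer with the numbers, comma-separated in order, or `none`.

4

1 → no match
2 → no match
3 → no match
4 → match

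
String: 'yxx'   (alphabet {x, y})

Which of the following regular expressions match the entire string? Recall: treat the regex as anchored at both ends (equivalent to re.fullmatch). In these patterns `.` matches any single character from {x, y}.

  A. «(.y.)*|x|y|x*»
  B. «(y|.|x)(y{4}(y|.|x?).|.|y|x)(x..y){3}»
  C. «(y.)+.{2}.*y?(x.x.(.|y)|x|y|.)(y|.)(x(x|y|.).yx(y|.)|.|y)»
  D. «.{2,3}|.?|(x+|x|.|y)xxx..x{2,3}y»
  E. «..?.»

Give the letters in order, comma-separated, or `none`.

D, E

A → no match
B → no match — must end with 'y'
C → no match
D → match
E → match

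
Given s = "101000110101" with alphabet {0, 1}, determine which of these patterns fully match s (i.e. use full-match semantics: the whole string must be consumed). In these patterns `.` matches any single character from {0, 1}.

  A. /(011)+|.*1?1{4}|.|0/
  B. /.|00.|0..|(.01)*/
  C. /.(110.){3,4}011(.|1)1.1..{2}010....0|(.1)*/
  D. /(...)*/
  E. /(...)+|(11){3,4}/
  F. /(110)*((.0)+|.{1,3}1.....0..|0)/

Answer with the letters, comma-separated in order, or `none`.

D, E

A → no match
B → no match
C → no match
D → match
E → match
F → no match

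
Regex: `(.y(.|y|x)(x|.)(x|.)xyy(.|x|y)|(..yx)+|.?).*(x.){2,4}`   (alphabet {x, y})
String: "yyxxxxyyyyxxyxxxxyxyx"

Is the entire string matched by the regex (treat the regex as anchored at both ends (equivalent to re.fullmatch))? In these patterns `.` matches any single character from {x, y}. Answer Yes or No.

No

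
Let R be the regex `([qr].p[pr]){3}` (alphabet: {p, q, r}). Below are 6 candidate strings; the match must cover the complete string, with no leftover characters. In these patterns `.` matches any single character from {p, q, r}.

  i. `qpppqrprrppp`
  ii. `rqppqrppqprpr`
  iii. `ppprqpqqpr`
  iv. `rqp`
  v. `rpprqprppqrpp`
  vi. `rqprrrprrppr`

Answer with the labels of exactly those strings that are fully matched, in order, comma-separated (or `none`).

i, vi

i → match
ii → no match
iii → no match
iv → no match
v → no match
vi → match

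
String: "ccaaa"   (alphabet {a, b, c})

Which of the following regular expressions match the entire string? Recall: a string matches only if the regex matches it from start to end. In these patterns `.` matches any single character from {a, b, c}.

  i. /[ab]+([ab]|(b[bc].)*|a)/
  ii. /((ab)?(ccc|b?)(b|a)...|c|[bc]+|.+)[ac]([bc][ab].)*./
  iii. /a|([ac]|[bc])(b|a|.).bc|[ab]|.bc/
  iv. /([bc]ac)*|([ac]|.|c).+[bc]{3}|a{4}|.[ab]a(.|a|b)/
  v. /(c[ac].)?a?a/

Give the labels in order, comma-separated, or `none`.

i → no match
ii → match
iii → no match
iv → no match
v → match

ii, v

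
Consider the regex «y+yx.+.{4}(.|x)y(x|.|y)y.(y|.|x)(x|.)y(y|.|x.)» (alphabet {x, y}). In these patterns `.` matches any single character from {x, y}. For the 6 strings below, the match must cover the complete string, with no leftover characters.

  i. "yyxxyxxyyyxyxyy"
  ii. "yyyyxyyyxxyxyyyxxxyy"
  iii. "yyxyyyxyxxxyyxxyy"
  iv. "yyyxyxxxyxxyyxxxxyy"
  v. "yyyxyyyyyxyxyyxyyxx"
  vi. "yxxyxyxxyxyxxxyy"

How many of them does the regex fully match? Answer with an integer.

2

i → no match
ii → match
iii → no match
iv → no match
v → match
vi → no match
Total matched: 2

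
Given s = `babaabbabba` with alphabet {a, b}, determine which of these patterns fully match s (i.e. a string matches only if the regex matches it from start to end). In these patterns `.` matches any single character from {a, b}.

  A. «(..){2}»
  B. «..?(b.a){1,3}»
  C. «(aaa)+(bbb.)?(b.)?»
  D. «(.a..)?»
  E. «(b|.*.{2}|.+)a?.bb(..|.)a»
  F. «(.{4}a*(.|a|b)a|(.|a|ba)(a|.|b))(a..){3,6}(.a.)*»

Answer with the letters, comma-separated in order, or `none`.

B

A → no match
B → match
C → no match — must start with `aaa`
D → no match
E → no match
F → no match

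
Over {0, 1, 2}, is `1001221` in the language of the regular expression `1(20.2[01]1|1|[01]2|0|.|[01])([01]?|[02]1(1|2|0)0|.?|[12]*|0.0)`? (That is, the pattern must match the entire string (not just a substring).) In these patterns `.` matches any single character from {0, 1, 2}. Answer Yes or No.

No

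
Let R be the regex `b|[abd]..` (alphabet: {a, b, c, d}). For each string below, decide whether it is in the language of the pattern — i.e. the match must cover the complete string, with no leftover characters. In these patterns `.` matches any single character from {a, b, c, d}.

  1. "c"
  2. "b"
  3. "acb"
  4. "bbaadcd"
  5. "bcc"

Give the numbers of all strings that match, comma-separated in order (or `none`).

2, 3, 5

1. "c" → no match
2. "b" → match
3. "acb" → match
4. "bbaadcd" → no match
5. "bcc" → match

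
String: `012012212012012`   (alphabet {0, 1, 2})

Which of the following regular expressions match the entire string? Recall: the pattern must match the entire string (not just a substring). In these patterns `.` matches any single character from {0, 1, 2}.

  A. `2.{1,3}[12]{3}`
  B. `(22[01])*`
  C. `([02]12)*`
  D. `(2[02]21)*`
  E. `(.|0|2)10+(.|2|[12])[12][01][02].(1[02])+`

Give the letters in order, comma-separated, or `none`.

C

A → no match — must start with `2`
B → no match
C → match
D → no match
E → no match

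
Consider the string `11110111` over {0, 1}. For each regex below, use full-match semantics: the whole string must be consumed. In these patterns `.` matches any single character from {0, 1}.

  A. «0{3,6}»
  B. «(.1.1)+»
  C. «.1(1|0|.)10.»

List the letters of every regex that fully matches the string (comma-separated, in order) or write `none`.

B

A → no match — must start with `0`
B → match
C → no match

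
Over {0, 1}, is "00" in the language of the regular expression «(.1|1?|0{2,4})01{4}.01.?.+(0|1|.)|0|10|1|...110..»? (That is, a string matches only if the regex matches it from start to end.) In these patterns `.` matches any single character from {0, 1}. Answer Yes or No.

No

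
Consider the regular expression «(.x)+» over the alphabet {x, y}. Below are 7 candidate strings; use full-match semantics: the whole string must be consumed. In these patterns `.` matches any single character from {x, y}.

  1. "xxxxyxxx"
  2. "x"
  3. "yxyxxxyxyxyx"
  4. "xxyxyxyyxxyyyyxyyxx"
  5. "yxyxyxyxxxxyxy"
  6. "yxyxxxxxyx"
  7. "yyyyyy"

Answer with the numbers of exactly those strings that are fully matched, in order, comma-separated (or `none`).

1, 3, 6

1. "xxxxyxxx" → match
2. "x" → no match
3. "yxyxxxyxyxyx" → match
4 → no match
5 → no match — must end with "x"
6. "yxyxxxxxyx" → match
7. "yyyyyy" → no match — must end with "x"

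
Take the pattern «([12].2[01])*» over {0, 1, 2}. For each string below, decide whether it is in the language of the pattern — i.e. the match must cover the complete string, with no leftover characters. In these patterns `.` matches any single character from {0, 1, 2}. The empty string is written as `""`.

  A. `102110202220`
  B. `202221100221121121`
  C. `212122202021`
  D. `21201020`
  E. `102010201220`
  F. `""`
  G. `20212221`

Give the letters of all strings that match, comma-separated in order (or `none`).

A, C, D, E, F, G

A → match
B → no match
C → match
D → match
E → match
F → match
G → match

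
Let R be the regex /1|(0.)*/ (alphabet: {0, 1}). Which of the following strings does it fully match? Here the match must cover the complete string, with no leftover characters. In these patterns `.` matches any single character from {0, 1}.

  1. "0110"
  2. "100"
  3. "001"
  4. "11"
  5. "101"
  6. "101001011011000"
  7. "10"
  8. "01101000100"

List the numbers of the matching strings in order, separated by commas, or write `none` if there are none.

1 → no match
2 → no match
3 → no match
4 → no match
5 → no match
6 → no match
7 → no match
8 → no match

none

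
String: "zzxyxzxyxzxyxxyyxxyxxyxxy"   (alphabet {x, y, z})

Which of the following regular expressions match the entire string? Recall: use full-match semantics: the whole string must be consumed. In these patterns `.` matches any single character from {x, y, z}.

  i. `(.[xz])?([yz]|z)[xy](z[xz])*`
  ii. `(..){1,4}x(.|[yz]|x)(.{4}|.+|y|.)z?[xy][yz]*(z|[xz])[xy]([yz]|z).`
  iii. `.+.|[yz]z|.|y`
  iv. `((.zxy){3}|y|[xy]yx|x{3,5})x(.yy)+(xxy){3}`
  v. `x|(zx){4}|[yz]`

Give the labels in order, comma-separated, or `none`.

iii, iv

i → no match
ii → no match
iii → match
iv → match
v → no match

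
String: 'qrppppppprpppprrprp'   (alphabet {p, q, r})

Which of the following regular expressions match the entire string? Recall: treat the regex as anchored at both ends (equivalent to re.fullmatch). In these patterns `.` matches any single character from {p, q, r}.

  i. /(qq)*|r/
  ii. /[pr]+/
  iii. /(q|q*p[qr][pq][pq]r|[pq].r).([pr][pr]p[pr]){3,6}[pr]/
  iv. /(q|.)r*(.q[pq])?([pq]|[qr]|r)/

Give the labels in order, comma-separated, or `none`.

i → no match
ii → no match
iii → match
iv → no match

iii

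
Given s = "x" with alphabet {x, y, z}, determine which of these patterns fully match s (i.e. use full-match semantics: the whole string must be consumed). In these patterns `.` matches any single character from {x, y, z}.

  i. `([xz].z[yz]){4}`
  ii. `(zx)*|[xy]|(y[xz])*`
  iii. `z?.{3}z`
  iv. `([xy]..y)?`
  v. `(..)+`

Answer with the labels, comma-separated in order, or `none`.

i → no match
ii → match
iii → no match — must end with "z"
iv → no match
v → no match

ii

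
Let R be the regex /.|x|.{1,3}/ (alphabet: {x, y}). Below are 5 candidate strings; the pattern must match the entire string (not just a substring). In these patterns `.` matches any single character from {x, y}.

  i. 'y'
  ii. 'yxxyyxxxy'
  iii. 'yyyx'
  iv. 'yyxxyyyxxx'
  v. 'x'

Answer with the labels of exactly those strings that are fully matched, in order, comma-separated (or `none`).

i → match
ii → no match
iii → no match
iv → no match
v → match

i, v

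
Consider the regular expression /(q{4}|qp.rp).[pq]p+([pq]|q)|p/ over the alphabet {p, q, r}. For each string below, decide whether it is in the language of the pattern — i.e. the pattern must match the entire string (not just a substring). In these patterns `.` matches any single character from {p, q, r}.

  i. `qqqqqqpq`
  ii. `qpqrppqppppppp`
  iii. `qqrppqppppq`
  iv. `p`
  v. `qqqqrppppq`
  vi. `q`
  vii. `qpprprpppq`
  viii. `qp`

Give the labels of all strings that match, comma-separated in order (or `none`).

i, ii, iv, v, vii

i → match
ii → match
iii → no match
iv → match
v → match
vi → no match
vii → match
viii → no match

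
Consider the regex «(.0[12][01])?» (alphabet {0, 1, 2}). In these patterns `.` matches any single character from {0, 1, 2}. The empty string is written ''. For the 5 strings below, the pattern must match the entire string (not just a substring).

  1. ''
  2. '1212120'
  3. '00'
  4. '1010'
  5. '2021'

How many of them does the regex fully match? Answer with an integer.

1 → match
2 → no match
3 → no match
4 → match
5 → match
Total matched: 3

3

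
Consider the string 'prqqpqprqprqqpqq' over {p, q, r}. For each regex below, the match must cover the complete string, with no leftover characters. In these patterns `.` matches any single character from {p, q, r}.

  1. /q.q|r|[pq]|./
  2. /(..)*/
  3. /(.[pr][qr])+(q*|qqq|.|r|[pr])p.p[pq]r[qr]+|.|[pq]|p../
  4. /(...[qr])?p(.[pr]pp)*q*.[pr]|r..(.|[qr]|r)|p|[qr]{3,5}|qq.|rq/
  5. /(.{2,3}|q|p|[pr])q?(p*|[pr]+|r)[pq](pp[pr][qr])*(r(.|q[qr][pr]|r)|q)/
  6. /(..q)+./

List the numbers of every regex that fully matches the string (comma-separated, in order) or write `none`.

1 → no match
2 → match
3 → no match
4 → no match
5 → no match
6 → match

2, 6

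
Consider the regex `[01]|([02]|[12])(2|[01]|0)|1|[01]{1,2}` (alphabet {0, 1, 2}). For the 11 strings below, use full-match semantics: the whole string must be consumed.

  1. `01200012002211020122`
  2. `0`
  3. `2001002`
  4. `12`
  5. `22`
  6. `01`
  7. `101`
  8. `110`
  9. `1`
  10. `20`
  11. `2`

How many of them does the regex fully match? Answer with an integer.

6

1 → no match
2 → match
3 → no match
4 → match
5 → match
6 → match
7 → no match
8 → no match
9 → match
10 → match
11 → no match
Total matched: 6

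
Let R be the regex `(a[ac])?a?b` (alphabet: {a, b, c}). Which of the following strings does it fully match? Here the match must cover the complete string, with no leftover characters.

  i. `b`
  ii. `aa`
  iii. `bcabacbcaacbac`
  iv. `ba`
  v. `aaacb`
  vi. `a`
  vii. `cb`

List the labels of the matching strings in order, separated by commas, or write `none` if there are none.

i

i → match
ii → no match — must end with `b`
iii → no match — must end with `b`
iv → no match — must end with `b`
v → no match
vi → no match — must end with `b`
vii → no match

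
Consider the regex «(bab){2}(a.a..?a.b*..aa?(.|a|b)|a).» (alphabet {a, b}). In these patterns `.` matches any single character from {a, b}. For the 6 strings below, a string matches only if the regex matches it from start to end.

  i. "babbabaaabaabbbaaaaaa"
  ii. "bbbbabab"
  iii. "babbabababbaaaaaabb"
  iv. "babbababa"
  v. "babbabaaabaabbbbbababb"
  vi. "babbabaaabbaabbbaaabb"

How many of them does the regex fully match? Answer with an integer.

4

i → match
ii. "bbbbabab" → no match — must start with "bab"
iii → match
iv. "babbababa" → no match
v → match
vi → match
Total matched: 4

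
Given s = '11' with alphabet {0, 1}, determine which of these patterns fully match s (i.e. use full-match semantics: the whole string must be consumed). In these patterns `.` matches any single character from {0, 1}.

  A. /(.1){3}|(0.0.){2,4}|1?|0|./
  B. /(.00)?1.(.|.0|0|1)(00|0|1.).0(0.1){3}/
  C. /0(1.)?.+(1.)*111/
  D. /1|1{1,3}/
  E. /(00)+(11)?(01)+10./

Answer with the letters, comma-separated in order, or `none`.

D

A → no match
B → no match
C → no match — must start with '0'
D → match
E → no match — must start with '00'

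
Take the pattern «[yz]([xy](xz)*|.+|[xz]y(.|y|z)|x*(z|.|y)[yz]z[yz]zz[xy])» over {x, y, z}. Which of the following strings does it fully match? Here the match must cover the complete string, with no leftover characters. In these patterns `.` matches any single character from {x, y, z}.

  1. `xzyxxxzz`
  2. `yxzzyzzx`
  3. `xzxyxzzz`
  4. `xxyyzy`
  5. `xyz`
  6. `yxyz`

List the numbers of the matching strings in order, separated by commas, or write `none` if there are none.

2, 6

1. `xzyxxxzz` → no match
2. `yxzzyzzx` → match
3. `xzxyxzzz` → no match
4. `xxyyzy` → no match
5. `xyz` → no match
6. `yxyz` → match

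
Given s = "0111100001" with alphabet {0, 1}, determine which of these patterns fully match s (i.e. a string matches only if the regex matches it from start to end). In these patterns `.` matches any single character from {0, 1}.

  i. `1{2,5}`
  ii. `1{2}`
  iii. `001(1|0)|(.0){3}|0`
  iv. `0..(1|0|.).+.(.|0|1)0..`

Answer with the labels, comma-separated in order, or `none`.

iv

i → no match — must start with "1"
ii → no match — must start with "1"
iii → no match
iv → match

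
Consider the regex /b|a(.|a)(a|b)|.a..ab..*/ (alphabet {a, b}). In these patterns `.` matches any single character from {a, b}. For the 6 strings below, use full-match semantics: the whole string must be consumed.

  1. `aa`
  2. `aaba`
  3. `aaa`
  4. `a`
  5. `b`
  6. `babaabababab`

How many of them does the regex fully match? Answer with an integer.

3

1. `aa` → no match
2. `aaba` → no match
3. `aaa` → match
4. `a` → no match
5. `b` → match
6. `babaabababab` → match
Total matched: 3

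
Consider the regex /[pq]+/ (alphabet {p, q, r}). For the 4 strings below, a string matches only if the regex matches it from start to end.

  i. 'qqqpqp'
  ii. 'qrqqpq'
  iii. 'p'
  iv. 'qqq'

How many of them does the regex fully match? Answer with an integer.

i → match
ii → no match
iii → match
iv → match
Total matched: 3

3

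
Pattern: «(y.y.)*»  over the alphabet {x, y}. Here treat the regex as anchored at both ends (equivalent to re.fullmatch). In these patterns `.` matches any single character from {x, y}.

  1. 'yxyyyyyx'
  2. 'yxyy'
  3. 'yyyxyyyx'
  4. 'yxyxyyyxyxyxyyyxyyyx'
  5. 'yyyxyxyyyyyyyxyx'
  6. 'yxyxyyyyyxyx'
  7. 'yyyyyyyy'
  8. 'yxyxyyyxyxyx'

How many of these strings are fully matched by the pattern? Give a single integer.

1 → match
2 → match
3 → match
4 → match
5 → match
6 → match
7 → match
8 → match
Total matched: 8

8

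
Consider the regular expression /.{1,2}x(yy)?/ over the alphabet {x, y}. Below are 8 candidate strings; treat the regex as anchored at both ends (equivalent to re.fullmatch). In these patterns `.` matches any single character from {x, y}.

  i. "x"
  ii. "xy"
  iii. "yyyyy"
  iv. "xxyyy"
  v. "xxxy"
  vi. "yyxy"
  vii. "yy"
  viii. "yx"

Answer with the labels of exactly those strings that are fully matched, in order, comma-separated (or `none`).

i → no match
ii → no match
iii → no match
iv → no match
v → no match
vi → no match
vii → no match
viii → match

viii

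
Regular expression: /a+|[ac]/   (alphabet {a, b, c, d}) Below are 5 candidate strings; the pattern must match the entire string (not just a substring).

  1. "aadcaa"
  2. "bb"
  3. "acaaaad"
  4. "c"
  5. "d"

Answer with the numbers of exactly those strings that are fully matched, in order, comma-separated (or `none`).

4

1 → no match
2 → no match
3 → no match
4 → match
5 → no match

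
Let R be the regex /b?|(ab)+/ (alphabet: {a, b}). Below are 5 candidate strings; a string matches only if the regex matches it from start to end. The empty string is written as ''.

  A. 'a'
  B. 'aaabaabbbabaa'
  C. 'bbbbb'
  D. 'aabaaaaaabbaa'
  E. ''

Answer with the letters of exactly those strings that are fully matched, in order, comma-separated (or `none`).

A. 'a' → no match
B → no match
C. 'bbbbb' → no match
D → no match
E. '' → match

E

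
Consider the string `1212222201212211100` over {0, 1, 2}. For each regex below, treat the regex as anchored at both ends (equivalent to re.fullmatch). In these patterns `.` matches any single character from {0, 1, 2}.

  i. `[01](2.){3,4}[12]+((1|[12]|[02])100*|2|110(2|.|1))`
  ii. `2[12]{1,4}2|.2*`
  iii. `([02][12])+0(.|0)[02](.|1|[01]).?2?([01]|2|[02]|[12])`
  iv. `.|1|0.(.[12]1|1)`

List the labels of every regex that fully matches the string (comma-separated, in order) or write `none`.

i → match
ii → no match
iii → no match
iv → no match

i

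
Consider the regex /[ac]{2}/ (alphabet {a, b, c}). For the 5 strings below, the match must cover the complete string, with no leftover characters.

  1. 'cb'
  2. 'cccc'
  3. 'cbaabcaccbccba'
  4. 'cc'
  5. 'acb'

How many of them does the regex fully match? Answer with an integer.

1

1 → no match
2 → no match
3 → no match
4 → match
5 → no match
Total matched: 1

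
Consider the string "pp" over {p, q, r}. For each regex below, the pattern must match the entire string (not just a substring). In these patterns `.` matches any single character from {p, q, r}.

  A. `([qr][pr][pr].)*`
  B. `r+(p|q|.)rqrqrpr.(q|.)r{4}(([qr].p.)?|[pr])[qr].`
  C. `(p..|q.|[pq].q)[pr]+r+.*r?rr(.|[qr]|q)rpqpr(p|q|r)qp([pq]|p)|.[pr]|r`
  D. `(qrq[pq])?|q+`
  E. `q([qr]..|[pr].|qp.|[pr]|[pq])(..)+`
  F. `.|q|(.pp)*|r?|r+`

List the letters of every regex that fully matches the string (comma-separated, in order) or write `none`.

C

A → no match
B → no match — must start with "r"
C → match
D → no match
E → no match — must start with "q"
F → no match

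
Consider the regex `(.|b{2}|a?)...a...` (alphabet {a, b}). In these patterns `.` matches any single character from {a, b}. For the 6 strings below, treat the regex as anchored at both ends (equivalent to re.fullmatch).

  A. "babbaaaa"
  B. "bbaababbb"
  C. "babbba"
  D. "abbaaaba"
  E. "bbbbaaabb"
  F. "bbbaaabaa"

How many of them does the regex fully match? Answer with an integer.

5

A → match
B → match
C → no match
D → match
E → match
F → match
Total matched: 5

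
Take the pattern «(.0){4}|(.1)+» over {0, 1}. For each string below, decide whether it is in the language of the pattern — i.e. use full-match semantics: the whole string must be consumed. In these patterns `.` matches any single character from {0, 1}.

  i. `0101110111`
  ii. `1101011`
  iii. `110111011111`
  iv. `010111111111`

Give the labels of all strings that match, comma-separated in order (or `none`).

i, iii, iv

i. `0101110111` → match
ii. `1101011` → no match
iii. `110111011111` → match
iv. `010111111111` → match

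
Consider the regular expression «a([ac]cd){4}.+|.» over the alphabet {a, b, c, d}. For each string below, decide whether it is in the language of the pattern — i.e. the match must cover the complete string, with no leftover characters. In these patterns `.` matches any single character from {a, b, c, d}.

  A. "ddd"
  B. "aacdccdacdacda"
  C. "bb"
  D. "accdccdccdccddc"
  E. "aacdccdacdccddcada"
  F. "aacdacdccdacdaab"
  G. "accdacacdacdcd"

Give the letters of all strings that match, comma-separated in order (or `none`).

A → no match
B → match
C → no match
D → match
E → match
F → match
G → no match

B, D, E, F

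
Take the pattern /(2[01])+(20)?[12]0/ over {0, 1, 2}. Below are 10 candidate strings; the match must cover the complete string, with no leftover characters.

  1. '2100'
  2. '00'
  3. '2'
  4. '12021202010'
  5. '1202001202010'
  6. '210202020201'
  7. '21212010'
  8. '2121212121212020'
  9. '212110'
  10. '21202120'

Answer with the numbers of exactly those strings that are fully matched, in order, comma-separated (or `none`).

7, 8, 9, 10

1 → no match
2 → no match — must start with '2'
3 → no match — must end with '0'
4 → no match — must start with '2'
5 → no match — must start with '2'
6 → no match — must end with '0'
7 → match
8 → match
9 → match
10 → match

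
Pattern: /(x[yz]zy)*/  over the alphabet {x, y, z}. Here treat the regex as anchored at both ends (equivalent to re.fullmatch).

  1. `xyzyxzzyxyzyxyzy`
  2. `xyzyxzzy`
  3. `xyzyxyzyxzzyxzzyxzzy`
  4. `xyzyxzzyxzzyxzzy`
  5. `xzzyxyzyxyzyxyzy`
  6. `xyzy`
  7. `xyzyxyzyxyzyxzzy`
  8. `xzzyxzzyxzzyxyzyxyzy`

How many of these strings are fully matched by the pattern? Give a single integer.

8

1 → match
2. `xyzyxzzy` → match
3 → match
4 → match
5 → match
6. `xyzy` → match
7 → match
8 → match
Total matched: 8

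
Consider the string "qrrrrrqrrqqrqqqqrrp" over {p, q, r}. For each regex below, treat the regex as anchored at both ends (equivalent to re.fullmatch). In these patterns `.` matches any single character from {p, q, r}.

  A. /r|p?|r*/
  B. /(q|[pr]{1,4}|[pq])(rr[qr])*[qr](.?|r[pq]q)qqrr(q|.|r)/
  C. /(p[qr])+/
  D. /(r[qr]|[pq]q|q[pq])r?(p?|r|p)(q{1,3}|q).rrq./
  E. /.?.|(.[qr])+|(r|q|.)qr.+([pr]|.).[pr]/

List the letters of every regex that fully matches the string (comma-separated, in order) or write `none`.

B

A → no match
B → match
C → no match — must start with "p"
D → no match
E → no match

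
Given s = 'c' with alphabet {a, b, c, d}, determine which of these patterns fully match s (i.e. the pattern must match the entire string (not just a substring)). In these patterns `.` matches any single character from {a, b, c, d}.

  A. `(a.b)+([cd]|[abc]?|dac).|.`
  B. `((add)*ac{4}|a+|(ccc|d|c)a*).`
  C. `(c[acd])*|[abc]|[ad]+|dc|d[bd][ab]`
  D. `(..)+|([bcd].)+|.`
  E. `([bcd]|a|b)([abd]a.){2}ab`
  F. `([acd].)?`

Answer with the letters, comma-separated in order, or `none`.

A, C, D

A → match
B → no match
C → match
D → match
E → no match — must end with 'ab'
F → no match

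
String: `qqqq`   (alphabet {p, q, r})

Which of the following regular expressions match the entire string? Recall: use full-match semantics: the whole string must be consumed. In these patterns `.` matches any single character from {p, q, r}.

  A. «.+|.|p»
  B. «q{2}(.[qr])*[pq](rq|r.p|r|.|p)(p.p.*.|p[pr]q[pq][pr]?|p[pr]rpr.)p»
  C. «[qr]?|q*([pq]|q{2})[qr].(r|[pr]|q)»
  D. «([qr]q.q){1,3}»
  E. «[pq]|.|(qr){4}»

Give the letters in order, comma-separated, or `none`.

A, C, D

A → match
B → no match — must end with `p`
C → match
D → match
E → no match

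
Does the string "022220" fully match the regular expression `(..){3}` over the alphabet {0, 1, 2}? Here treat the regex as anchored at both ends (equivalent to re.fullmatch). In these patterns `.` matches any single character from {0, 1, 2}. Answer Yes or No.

Yes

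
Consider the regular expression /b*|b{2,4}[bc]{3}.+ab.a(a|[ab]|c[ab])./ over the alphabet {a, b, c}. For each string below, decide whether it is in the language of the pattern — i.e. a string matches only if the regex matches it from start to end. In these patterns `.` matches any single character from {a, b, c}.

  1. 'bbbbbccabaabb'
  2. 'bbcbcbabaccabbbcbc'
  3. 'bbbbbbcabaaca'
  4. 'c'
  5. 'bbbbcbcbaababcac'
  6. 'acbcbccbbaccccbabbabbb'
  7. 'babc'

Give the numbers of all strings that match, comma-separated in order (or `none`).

1 → match
2 → no match
3 → no match
4 → no match
5 → no match
6 → no match
7 → no match

1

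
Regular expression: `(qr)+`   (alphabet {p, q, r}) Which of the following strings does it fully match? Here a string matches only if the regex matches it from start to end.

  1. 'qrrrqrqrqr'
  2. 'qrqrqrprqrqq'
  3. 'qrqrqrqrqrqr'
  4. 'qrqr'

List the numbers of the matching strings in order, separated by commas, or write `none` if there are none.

1. 'qrrrqrqrqr' → no match
2. 'qrqrqrprqrqq' → no match — must end with 'qr'
3. 'qrqrqrqrqrqr' → match
4. 'qrqr' → match

3, 4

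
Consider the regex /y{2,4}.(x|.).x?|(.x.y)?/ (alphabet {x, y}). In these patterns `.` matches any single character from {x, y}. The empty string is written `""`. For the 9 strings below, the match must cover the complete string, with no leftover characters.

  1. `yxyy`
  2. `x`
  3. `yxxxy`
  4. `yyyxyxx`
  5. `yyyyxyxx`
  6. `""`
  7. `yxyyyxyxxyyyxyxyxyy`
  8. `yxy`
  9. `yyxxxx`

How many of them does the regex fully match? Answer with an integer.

5

1 → match
2 → no match
3 → no match
4 → match
5 → match
6 → match
7 → no match
8 → no match
9 → match
Total matched: 5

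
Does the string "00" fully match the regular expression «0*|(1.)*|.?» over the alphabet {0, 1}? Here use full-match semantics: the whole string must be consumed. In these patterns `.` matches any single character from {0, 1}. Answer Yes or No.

Yes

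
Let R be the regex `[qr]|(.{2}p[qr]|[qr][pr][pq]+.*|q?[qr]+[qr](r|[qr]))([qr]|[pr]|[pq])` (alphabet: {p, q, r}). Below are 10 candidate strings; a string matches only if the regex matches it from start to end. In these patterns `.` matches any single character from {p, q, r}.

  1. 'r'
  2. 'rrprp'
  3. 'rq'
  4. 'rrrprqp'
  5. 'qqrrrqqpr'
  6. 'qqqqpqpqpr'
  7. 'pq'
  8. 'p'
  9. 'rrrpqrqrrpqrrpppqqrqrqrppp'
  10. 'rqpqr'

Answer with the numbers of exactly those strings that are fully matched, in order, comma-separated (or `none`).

1, 2, 10

1. 'r' → match
2. 'rrprp' → match
3. 'rq' → no match
4. 'rrrprqp' → no match
5. 'qqrrrqqpr' → no match
6. 'qqqqpqpqpr' → no match
7. 'pq' → no match
8. 'p' → no match
9 → no match
10. 'rqpqr' → match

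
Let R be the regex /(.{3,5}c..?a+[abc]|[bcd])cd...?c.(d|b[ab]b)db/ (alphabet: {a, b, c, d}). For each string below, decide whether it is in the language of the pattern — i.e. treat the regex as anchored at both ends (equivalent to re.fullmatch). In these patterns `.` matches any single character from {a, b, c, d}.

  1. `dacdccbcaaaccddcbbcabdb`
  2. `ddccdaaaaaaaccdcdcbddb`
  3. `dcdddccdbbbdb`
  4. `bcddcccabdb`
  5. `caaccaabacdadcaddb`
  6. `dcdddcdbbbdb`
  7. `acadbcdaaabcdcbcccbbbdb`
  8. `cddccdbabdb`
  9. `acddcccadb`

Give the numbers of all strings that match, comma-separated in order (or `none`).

2, 3, 6, 7

1 → no match
2 → match
3 → match
4. `bcddcccabdb` → no match
5 → no match
6. `dcdddcdbbbdb` → match
7 → match
8. `cddccdbabdb` → no match
9. `acddcccadb` → no match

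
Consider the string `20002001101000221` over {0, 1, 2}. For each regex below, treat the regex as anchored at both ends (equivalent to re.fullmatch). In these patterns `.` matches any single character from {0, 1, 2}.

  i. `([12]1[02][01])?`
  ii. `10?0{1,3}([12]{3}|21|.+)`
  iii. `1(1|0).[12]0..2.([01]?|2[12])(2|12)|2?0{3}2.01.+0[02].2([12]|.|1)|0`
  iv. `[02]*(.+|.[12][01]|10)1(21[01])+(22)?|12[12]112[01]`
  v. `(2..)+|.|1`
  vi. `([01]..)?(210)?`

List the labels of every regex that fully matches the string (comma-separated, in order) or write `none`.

i → no match
ii → no match — must start with `1`
iii → match
iv → no match
v → no match
vi → no match

iii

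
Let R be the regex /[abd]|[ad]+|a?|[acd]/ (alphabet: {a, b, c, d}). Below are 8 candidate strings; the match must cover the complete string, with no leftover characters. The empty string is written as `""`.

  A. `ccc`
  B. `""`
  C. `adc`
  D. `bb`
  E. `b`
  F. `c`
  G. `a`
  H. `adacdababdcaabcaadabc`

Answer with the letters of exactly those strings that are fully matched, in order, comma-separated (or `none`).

A. `ccc` → no match
B. `""` → match
C. `adc` → no match
D. `bb` → no match
E. `b` → match
F. `c` → match
G. `a` → match
H → no match

B, E, F, G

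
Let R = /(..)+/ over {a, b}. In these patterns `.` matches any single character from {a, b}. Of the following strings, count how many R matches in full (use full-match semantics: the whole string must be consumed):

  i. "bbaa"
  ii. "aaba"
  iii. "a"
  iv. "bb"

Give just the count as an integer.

3

i → match
ii → match
iii → no match
iv → match
Total matched: 3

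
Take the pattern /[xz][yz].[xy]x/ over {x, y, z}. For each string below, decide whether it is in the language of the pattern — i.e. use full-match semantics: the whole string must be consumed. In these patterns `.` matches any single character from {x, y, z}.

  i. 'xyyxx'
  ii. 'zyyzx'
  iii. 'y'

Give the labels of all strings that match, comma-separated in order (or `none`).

i → match
ii → no match
iii → no match — must end with 'x'

i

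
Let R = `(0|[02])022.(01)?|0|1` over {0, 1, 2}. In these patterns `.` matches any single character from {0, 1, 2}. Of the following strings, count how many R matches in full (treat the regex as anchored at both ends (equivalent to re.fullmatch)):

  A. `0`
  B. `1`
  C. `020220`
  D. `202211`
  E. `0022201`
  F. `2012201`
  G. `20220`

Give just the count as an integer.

4

A → match
B → match
C → no match
D → no match
E → match
F → no match
G → match
Total matched: 4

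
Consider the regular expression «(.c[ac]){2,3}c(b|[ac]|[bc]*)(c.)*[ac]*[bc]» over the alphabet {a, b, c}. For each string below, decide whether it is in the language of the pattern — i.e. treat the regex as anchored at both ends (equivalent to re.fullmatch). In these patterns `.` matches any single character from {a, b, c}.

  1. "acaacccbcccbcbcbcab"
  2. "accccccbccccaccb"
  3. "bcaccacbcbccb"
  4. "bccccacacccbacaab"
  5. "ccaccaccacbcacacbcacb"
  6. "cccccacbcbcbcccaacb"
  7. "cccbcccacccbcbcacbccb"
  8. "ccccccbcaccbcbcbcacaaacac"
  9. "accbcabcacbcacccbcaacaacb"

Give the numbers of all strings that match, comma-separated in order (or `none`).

1, 2, 3, 4, 5, 6, 7, 8, 9

1 → match
2 → match
3 → match
4 → match
5 → match
6 → match
7 → match
8 → match
9 → match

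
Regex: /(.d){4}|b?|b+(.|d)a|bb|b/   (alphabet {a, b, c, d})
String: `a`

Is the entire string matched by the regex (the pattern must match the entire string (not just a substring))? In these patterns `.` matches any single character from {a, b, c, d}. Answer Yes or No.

No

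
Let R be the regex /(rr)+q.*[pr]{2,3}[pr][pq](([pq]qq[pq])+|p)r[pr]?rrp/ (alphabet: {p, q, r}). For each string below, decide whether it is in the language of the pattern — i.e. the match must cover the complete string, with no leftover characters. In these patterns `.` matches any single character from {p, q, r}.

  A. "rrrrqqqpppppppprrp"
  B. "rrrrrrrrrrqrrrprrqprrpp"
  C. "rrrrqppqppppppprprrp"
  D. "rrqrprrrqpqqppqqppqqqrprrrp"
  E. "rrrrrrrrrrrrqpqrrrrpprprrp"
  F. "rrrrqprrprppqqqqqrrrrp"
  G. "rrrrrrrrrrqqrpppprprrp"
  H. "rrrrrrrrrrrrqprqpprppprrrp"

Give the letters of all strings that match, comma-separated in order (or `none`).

C, E, F, G, H

A → no match
B → no match — must end with "rrp"
C → match
D → no match
E → match
F → match
G → match
H → match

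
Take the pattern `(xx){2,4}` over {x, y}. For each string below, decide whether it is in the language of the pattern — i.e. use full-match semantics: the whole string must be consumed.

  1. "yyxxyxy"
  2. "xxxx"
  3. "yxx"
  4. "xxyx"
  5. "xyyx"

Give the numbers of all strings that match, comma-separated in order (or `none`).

1 → no match — must start with "xx"
2 → match
3 → no match — must start with "xx"
4 → no match — must end with "xx"
5 → no match — must start with "xx"

2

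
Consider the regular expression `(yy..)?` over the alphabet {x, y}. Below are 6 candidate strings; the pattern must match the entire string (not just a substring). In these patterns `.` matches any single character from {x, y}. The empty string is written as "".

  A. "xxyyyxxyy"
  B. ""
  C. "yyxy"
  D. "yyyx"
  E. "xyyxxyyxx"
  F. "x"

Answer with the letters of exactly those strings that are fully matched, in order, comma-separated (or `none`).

B, C, D

A. "xxyyyxxyy" → no match
B. "" → match
C. "yyxy" → match
D. "yyyx" → match
E. "xyyxxyyxx" → no match
F. "x" → no match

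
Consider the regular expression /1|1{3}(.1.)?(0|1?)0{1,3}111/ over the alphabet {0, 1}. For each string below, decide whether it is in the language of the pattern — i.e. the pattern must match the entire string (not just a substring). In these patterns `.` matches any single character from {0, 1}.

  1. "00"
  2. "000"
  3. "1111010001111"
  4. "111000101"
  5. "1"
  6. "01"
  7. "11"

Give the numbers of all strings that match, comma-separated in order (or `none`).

1. "00" → no match — must start with "1"
2. "000" → no match — must start with "1"
3 → no match
4. "111000101" → no match
5. "1" → match
6. "01" → no match — must start with "1"
7. "11" → no match

5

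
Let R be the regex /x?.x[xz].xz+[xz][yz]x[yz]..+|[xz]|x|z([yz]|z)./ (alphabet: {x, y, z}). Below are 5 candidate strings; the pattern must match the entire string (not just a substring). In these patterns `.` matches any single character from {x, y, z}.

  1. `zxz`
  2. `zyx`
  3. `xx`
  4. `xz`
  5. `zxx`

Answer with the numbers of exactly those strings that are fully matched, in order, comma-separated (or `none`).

2

1 → no match
2 → match
3 → no match
4 → no match
5 → no match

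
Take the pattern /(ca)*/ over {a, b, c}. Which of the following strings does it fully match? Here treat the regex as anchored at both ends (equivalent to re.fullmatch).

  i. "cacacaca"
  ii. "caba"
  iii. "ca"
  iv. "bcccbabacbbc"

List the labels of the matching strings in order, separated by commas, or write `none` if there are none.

i → match
ii → no match
iii → match
iv → no match

i, iii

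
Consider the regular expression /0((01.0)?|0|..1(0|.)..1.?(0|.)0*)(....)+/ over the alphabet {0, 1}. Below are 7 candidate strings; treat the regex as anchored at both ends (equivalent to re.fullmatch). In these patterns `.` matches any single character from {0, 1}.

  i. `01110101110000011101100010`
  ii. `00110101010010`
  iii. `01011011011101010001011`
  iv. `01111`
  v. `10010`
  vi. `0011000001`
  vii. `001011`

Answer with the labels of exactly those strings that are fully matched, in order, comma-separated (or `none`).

i → match
ii → match
iii → no match
iv. `01111` → match
v. `10010` → no match — must start with `0`
vi. `0011000001` → match
vii. `001011` → match

i, ii, iv, vi, vii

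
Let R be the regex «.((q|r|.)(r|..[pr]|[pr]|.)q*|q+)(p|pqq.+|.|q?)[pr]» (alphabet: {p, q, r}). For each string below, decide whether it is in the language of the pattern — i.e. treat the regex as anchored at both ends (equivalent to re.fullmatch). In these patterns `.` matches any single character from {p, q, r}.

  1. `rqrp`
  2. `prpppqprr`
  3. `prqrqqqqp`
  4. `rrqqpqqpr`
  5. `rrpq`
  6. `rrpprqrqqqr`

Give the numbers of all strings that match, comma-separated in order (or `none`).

1 → match
2 → no match
3 → no match
4 → match
5 → no match
6 → no match

1, 4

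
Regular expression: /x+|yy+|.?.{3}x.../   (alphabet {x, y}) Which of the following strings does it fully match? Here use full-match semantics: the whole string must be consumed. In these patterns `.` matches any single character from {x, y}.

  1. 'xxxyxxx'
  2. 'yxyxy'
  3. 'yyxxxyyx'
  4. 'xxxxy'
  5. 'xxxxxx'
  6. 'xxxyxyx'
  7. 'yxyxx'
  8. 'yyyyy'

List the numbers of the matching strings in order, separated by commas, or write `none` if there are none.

1. 'xxxyxxx' → no match
2. 'yxyxy' → no match
3. 'yyxxxyyx' → match
4. 'xxxxy' → no match
5. 'xxxxxx' → match
6. 'xxxyxyx' → no match
7. 'yxyxx' → no match
8. 'yyyyy' → match

3, 5, 8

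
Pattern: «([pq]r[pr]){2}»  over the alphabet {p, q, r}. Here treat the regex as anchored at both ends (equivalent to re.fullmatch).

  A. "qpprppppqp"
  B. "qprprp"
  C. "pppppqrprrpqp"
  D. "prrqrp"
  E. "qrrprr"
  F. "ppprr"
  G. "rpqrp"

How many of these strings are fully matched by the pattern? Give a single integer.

A → no match
B → no match
C → no match
D → match
E → match
F → no match
G → no match
Total matched: 2

2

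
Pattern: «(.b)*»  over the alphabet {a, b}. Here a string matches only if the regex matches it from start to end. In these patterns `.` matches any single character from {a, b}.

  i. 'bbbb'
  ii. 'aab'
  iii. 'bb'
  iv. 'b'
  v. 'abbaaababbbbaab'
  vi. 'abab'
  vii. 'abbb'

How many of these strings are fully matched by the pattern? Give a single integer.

i. 'bbbb' → match
ii. 'aab' → no match
iii. 'bb' → match
iv. 'b' → no match
v → no match
vi. 'abab' → match
vii. 'abbb' → match
Total matched: 4

4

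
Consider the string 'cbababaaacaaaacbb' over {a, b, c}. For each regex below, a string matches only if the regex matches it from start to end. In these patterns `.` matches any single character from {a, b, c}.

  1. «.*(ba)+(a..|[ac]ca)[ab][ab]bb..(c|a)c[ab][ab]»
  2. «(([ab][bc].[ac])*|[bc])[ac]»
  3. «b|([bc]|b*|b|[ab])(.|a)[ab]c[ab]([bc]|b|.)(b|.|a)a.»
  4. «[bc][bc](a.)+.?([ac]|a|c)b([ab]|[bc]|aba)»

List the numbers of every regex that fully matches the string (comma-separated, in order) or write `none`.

1 → no match
2 → no match
3 → no match
4 → match

4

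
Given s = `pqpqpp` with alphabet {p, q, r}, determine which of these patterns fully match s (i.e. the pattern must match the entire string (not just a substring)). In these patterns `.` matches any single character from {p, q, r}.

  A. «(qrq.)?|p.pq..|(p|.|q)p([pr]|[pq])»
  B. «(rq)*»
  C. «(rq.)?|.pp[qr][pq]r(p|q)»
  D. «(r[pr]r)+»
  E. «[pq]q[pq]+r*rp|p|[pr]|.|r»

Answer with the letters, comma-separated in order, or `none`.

A

A → match
B → no match
C → no match
D → no match — must start with `r`
E → no match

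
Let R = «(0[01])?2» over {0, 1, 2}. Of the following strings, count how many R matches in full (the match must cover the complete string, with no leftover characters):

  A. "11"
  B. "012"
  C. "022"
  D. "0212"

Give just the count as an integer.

1

A. "11" → no match — must end with "2"
B. "012" → match
C. "022" → no match
D. "0212" → no match
Total matched: 1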